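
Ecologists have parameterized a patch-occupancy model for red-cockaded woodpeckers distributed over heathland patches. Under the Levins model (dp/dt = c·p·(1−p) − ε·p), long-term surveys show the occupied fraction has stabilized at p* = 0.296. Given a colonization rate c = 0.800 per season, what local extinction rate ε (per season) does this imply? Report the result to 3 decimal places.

0.563

At equilibrium c(1−p*) = ε.
ε = 0.800 × (1 − 0.296) = 0.800 × 0.7040 = 0.5632.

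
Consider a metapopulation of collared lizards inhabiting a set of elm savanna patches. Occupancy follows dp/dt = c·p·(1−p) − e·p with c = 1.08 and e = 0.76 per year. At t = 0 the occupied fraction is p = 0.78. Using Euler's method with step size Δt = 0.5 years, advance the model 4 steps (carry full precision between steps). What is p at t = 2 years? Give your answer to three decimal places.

0.405

Update rule: p ← p + [c·p·(1−p) − e·p]·Δt with Δt = 0.5.
  1  |  dp/dt·Δt = -0.203736  |  p_1 = 0.576264
  2  |  dp/dt·Δt = -0.087121  |  p_2 = 0.489143
  3  |  dp/dt·Δt = -0.050938  |  p_3 = 0.438205
  4  |  dp/dt·Δt = -0.033580  |  p_4 = 0.404625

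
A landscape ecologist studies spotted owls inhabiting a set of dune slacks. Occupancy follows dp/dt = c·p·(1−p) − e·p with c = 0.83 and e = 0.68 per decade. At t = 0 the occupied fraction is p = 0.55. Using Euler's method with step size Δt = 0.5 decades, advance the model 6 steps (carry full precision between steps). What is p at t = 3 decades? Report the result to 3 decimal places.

0.301

Update rule: p ← p + [c·p·(1−p) − e·p]·Δt with Δt = 0.5.
  1  |  dp/dt·Δt = -0.084288  |  p_1 = 0.465713
  2  |  dp/dt·Δt = -0.055080  |  p_2 = 0.410632
  3  |  dp/dt·Δt = -0.039179  |  p_3 = 0.371453
  4  |  dp/dt·Δt = -0.029402  |  p_4 = 0.342051
  5  |  dp/dt·Δt = -0.022901  |  p_5 = 0.319151
  6  |  dp/dt·Δt = -0.018334  |  p_6 = 0.300816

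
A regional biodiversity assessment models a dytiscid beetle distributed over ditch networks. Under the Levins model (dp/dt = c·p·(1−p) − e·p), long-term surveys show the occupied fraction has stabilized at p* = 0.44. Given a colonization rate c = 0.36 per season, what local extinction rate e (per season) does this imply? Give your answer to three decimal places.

0.202

At equilibrium c(1−p*) = e.
e = 0.36 × (1 − 0.44) = 0.36 × 0.5600 = 0.2016.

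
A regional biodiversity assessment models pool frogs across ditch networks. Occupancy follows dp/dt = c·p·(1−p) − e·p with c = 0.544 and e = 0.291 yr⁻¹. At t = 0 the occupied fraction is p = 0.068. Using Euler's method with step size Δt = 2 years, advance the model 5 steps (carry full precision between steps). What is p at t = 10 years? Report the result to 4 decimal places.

Update rule: p ← p + [c·p·(1−p) − e·p]·Δt with Δt = 2.
  1  |  dp/dt·Δt = +0.029377  |  p_1 = 0.097377
  2  |  dp/dt·Δt = +0.038956  |  p_2 = 0.136333
  3  |  dp/dt·Δt = +0.048762  |  p_3 = 0.185095
  4  |  dp/dt·Δt = +0.056383  |  p_4 = 0.241478
  5  |  dp/dt·Δt = +0.058745  |  p_5 = 0.300223

0.3002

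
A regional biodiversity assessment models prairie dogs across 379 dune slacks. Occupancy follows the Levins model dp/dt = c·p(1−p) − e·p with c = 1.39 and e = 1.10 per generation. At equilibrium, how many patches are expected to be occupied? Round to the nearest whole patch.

p* = 1 − e/c = 1 − 1.10/1.39 = 0.2086.
Expected occupied patches = N × p* = 379 × 0.2086 = 79.07 ≈ 79.

79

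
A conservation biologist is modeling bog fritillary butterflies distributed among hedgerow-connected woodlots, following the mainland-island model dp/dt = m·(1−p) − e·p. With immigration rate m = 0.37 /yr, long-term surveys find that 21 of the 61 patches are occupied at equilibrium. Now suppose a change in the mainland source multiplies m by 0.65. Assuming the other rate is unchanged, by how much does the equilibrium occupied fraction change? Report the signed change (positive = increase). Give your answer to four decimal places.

-0.0898

Observed p* = 21/61 = 0.34426.
Balance m(1−p*) = e·p* gives e = m(1−p*)/p* = 0.37×0.65574/0.34426 = 0.70477.
New p* = m/(m+e) = 0.24050/(0.24050+0.70477) = 0.25442.
Δp* = 0.25442 − 0.34426 = -0.08984.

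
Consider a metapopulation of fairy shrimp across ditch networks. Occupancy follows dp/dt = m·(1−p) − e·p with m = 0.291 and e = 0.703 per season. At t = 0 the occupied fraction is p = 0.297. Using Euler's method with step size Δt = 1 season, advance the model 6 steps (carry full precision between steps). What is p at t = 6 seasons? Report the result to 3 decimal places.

0.293

Update rule: p ← p + [m·(1−p) − e·p]·Δt with Δt = 1.
t = 1: p = 0.29700 + (-0.00422) = 0.29278
t = 2: p = 0.29278 + (-0.00003) = 0.29276
t = 3: p = 0.29276 + (-0.00000) = 0.29276
t = 4: p = 0.29276 + (-0.00000) = 0.29276
t = 5: p = 0.29276 + (-0.00000) = 0.29276
t = 6: p = 0.29276 + (-0.00000) = 0.29276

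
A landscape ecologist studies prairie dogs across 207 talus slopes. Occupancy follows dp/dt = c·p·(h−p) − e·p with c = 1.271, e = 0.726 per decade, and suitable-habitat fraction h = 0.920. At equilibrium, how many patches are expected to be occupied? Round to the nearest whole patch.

p* = h − e/c = 0.920 − 0.5712 = 0.3488.
Expected occupied patches = N × p* = 207 × 0.3488 = 72.20 ≈ 72.

72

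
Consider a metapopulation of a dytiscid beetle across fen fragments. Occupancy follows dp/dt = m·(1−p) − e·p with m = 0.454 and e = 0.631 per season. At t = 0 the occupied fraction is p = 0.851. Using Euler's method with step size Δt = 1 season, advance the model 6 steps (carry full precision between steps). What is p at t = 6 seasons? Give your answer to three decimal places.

0.418

Update rule: p ← p + [m·(1−p) − e·p]·Δt with Δt = 1.
  1  |  dp/dt·Δt = -0.469335  |  p_1 = 0.381665
  2  |  dp/dt·Δt = +0.039893  |  p_2 = 0.421558
  3  |  dp/dt·Δt = -0.003391  |  p_3 = 0.418168
  4  |  dp/dt·Δt = +0.000288  |  p_4 = 0.418456
  5  |  dp/dt·Δt = -0.000024  |  p_5 = 0.418431
  6  |  dp/dt·Δt = +0.000002  |  p_6 = 0.418433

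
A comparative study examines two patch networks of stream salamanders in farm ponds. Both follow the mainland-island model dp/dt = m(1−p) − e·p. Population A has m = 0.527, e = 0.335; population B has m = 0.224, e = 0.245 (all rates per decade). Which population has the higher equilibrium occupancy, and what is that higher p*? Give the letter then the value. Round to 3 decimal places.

A: p*_A = m/(m+e) = 0.527/0.8620 = 0.6114.
B: p*_B = 0.224/0.4690 = 0.4776.
A is higher at 0.6114.

A, 0.611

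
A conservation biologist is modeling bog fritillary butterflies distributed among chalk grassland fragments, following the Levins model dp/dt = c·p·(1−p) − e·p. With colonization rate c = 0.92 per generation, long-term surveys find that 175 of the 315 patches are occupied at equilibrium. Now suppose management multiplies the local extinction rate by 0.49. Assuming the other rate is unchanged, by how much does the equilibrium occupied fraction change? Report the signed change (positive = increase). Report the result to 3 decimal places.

Observed p* = 175/315 = 0.55556.
Balance c(1−p*) = e gives e = 0.92×(1 − 0.55556) = 0.40888.
New p* = 1 − e/c = 1 − 0.20035/0.92000 = 0.78223.
Δp* = 0.78223 − 0.55556 = +0.22667.

0.227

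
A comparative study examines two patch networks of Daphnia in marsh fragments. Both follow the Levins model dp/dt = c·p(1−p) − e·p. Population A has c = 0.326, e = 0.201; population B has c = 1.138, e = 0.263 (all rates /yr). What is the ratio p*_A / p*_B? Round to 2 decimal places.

A: p*_A = 1 − 0.201/0.326 = 0.3834.
B: p*_B = 1 − 0.263/1.138 = 0.7689.
p*_A / p*_B = 0.3834/0.7689 = 0.4987.

0.50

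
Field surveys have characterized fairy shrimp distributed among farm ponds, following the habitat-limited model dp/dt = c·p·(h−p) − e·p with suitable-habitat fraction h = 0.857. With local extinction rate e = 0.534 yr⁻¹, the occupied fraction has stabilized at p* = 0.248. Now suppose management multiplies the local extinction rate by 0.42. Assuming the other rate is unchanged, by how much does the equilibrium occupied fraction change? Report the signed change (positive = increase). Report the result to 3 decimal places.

0.353

Balance c(h−p*) = e gives c = e/(0.857 − 0.24800) = 0.534/0.60900 = 0.87685.
New p* = 0.857 − e/c = 0.857 − 0.22428/0.87685 = 0.60122.
Δp* = 0.60122 − 0.24800 = +0.35322.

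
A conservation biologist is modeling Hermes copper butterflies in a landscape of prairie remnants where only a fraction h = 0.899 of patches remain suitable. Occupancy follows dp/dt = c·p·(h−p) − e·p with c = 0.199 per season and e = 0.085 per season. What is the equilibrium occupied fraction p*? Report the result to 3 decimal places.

Setting dp/dt = 0 and dividing by p* gives c·(h−p*) = e.
So p* = h − e/c = 0.899 − 0.085/0.199 = 0.899 − 0.4271 = 0.4719.

0.472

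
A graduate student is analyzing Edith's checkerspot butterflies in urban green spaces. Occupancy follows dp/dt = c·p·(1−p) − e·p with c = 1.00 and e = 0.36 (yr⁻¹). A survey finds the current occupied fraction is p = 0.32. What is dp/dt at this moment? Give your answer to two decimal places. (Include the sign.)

Colonization term: c·p·(1−p) = 1.00×0.32×0.6800 = 0.21760.
Extinction term: e·p = 0.11520.
dp/dt = 0.21760 − 0.11520 = 0.10240.

0.10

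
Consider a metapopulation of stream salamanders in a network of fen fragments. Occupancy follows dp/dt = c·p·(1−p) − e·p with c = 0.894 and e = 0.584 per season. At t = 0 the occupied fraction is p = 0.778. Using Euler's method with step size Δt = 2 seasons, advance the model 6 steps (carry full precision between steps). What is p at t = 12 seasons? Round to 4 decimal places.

Update rule: p ← p + [c·p·(1−p) − e·p]·Δt with Δt = 2.
t = 2: p = 0.77800 + (-0.59989) = 0.17811
t = 4: p = 0.17811 + (+0.05371) = 0.23182
t = 6: p = 0.23182 + (+0.04764) = 0.27946
t = 8: p = 0.27946 + (+0.03363) = 0.31309
t = 10: p = 0.31309 + (+0.01885) = 0.33193
t = 12: p = 0.33193 + (+0.00880) = 0.34073

0.3407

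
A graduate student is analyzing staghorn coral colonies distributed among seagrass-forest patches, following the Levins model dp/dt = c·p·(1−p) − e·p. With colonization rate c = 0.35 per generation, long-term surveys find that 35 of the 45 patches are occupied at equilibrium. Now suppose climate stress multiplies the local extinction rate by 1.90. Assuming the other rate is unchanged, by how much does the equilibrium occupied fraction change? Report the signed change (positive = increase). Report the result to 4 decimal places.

Observed p* = 35/45 = 0.77778.
Balance c(1−p*) = e gives e = 0.35×(1 − 0.77778) = 0.07778.
New p* = 1 − e/c = 1 − 0.14778/0.35000 = 0.57777.
Δp* = 0.57777 − 0.77778 = -0.20001.

-0.2000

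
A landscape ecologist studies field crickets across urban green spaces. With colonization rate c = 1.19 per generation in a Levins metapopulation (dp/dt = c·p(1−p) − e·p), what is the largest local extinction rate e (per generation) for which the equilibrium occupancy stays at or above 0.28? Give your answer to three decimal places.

0.857

1 − e/c ≥ 0.28 ⇒ e ≤ c(1 − 0.28) = 1.19 × 0.7200.
e_max = 0.8568.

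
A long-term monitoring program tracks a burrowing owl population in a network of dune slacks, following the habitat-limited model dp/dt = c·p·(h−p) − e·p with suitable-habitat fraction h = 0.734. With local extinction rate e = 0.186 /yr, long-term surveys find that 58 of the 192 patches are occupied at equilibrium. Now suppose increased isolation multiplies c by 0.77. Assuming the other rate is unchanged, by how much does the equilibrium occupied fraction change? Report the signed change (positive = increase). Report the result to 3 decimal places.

Observed p* = 58/192 = 0.30208.
Balance c(h−p*) = e gives c = e/(0.734 − 0.30208) = 0.186/0.43192 = 0.43064.
New p* = 0.734 − e/c = 0.734 − 0.18600/0.33159 = 0.17307.
Δp* = 0.17307 − 0.30208 = -0.12901.

-0.129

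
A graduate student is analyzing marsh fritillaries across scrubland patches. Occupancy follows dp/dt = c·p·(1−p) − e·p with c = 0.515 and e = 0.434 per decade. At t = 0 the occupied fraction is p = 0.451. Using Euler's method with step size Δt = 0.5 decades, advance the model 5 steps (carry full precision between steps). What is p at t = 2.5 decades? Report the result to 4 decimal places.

0.3293

Update rule: p ← p + [c·p·(1−p) − e·p]·Δt with Δt = 0.5.
p: 0.45100 → 0.41689  (Δp = -0.03411)
p: 0.41689 → 0.38902  (Δp = -0.02787)
p: 0.38902 → 0.36581  (Δp = -0.02321)
p: 0.36581 → 0.34616  (Δp = -0.01964)
p: 0.34616 → 0.32933  (Δp = -0.01684)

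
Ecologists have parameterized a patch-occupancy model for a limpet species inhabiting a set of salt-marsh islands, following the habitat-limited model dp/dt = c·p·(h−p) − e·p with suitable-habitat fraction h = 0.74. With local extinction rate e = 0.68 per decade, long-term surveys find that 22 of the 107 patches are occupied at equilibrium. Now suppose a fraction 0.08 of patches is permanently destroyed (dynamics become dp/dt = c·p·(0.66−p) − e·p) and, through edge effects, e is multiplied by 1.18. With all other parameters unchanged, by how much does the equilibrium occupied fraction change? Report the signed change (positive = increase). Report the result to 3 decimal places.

Observed p* = 22/107 = 0.20561.
Balance c(h−p*) = e gives c = e/(0.74 − 0.20561) = 0.68/0.53439 = 1.27248.
New p* = 0.66 − e/c = 0.66 − 0.80240/1.27248 = 0.02942.
Δp* = 0.02942 − 0.20561 = -0.17619.

-0.176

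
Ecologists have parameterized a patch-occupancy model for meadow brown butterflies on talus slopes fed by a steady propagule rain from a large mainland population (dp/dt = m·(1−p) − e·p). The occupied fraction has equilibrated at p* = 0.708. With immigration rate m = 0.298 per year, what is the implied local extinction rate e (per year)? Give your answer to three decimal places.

0.123

At equilibrium m(1−p*) = e·p*, so e = m(1−p*)/p*.
e = 0.298 × 0.2920 / 0.708 = 0.1229.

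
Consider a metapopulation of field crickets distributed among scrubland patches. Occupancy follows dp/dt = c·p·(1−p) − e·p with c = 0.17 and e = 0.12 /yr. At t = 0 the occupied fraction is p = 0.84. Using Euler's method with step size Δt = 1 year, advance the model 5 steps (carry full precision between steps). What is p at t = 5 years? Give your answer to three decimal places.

0.580

Update rule: p ← p + [c·p·(1−p) − e·p]·Δt with Δt = 1.
step 1: Δp = -0.07795, p = 0.76205
step 2: Δp = -0.06062, p = 0.70143
step 3: Δp = -0.04857, p = 0.65286
step 4: Δp = -0.03982, p = 0.61304
step 5: Δp = -0.03324, p = 0.57981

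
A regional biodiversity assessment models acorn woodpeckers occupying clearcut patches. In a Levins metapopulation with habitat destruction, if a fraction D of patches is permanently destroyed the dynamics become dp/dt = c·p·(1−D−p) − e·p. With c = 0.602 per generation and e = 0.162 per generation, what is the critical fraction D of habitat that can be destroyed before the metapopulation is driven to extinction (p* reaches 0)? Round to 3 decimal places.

The nontrivial equilibrium is p* = (1−D) − e/c; extinction occurs when this hits zero.
So D_crit = 1 − e/c = 1 − 0.162/0.602 = 1 − 0.2691 = 0.7309.
Note this equals the original equilibrium occupancy — the Levins extinction-debt result.

0.731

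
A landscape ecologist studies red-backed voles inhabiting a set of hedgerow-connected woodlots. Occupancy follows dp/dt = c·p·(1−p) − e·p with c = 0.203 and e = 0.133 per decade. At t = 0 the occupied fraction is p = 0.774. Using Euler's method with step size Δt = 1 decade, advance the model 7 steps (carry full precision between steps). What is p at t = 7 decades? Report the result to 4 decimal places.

Update rule: p ← p + [c·p·(1−p) − e·p]·Δt with Δt = 1.
  1  |  dp/dt·Δt = -0.067432  |  p_1 = 0.706568
  2  |  dp/dt·Δt = -0.051886  |  p_2 = 0.654682
  3  |  dp/dt·Δt = -0.041180  |  p_3 = 0.613502
  4  |  dp/dt·Δt = -0.033461  |  p_4 = 0.580041
  5  |  dp/dt·Δt = -0.027696  |  p_5 = 0.552345
  6  |  dp/dt·Δt = -0.023268  |  p_6 = 0.529077
  7  |  dp/dt·Δt = -0.019789  |  p_7 = 0.509288

0.5093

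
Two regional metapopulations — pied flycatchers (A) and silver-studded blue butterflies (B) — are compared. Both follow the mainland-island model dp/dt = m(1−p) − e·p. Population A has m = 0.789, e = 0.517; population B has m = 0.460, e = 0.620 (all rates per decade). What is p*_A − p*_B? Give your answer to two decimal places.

0.18

A: p*_A = m/(m+e) = 0.789/1.3060 = 0.6041.
B: p*_B = 0.460/1.0800 = 0.4259.
p*_A − p*_B = 0.6041 − 0.4259 = 0.1782.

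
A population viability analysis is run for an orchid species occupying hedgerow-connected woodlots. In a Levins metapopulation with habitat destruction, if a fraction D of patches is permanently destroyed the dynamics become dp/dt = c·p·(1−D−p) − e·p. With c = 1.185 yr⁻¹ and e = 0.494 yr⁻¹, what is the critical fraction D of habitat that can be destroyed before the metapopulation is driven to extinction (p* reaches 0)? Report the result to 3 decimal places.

The nontrivial equilibrium is p* = (1−D) − e/c; extinction occurs when this hits zero.
So D_crit = 1 − e/c = 1 − 0.494/1.185 = 1 − 0.4169 = 0.5831.
This equals the undisturbed p*, a classic result of Lande's extension.

0.583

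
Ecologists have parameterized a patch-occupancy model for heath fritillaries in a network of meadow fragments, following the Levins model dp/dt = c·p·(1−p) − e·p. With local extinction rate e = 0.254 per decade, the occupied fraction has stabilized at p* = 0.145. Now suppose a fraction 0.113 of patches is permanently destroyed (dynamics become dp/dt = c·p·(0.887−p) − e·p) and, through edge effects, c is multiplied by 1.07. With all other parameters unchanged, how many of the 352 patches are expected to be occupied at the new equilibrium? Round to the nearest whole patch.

Balance c(1−p*) = e gives c = e/(1 − 0.14500) = 0.254/0.85500 = 0.29708.
New p* = 0.887 − e/c = 0.887 − 0.25400/0.31788 = 0.08796.
Expected occupied = 352 × 0.08796 = 30.96 ≈ 31.

31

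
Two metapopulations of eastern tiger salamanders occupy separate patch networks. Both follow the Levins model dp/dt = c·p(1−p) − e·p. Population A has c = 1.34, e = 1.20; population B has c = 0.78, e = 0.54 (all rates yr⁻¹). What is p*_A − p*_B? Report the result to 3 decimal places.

-0.203

A: p*_A = 1 − 1.20/1.34 = 0.1045.
B: p*_B = 1 − 0.54/0.78 = 0.3077.
p*_A − p*_B = 0.1045 − 0.3077 = -0.2032.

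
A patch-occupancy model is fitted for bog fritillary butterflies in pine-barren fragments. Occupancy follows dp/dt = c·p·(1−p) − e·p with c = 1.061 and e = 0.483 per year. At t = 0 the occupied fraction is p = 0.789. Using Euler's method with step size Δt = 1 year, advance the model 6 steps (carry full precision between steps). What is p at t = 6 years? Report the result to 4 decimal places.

0.5452

Update rule: p ← p + [c·p·(1−p) − e·p]·Δt with Δt = 1.
  1  |  dp/dt·Δt = -0.204453  |  p_1 = 0.584547
  2  |  dp/dt·Δt = -0.024671  |  p_2 = 0.559877
  3  |  dp/dt·Δt = -0.008974  |  p_3 = 0.550902
  4  |  dp/dt·Δt = -0.003585  |  p_4 = 0.547317
  5  |  dp/dt·Δt = -0.001480  |  p_5 = 0.545838
  6  |  dp/dt·Δt = -0.000619  |  p_6 = 0.545219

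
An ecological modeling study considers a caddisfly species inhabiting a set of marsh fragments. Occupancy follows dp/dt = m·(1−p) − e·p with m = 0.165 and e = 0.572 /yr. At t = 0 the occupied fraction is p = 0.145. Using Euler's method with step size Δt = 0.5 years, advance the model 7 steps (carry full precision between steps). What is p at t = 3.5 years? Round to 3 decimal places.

Update rule: p ← p + [m·(1−p) − e·p]·Δt with Δt = 0.5.
t = 0.5: p = 0.14500 + (+0.02907) = 0.17407
t = 1: p = 0.17407 + (+0.01836) = 0.19242
t = 1.5: p = 0.19242 + (+0.01159) = 0.20402
t = 2: p = 0.20402 + (+0.00732) = 0.21134
t = 2.5: p = 0.21134 + (+0.00462) = 0.21596
t = 3: p = 0.21596 + (+0.00292) = 0.21888
t = 3.5: p = 0.21888 + (+0.00184) = 0.22072

0.221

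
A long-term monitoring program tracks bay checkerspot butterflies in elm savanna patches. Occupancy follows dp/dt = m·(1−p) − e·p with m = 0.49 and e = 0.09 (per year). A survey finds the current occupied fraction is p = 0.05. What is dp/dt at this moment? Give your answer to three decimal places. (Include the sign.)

Colonization term: m·(1−p) = 0.49×0.9500 = 0.46550.
Extinction term: e·p = 0.00450.
dp/dt = 0.46550 − 0.00450 = 0.46100.

0.461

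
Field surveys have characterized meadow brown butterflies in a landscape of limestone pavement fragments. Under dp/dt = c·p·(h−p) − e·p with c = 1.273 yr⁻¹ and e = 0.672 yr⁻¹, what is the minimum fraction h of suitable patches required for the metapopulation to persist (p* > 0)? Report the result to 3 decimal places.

p* = h − e/c is positive only when h > e/c.
h_min = e/c = 0.672/1.273 = 0.5279.

0.528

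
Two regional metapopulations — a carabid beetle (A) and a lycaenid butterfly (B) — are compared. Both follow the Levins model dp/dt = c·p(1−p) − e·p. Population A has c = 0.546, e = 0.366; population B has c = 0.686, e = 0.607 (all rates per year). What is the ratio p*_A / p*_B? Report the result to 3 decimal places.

2.863

A: p*_A = 1 − 0.366/0.546 = 0.3297.
B: p*_B = 1 − 0.607/0.686 = 0.1152.
p*_A / p*_B = 0.3297/0.1152 = 2.8627.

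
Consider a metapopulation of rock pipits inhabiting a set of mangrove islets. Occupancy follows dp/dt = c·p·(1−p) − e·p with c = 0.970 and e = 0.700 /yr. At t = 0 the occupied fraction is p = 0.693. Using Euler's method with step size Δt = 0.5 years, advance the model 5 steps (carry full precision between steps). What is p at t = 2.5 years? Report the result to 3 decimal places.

0.377

Update rule: p ← p + [c·p·(1−p) − e·p]·Δt with Δt = 0.5.
t = 0.5: p = 0.69300 + (-0.13937) = 0.55363
t = 1: p = 0.55363 + (-0.07392) = 0.47972
t = 1.5: p = 0.47972 + (-0.04685) = 0.43287
t = 2: p = 0.43287 + (-0.03244) = 0.40043
t = 2.5: p = 0.40043 + (-0.02371) = 0.37672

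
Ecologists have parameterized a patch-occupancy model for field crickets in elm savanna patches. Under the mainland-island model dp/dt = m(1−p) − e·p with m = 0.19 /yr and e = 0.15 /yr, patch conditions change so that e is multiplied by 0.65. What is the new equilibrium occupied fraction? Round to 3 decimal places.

0.661

Before: p* = 0.19/(0.19+0.15) = 0.5588.
After: m = 0.19, e = 0.0975; p* = 0.19/0.2875 = 0.6609.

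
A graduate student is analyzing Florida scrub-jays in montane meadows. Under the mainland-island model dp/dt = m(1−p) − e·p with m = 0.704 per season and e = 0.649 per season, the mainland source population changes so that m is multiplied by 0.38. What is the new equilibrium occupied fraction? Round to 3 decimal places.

Before: p* = 0.704/(0.704+0.649) = 0.5203.
After: m = 0.26752, e = 0.649; p* = 0.26752/0.9165 = 0.2919.

0.292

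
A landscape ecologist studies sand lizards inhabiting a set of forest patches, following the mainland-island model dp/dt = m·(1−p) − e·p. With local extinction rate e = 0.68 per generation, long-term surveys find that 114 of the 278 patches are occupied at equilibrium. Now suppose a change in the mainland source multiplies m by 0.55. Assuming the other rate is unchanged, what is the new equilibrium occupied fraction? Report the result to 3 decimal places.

0.277

Observed p* = 114/278 = 0.41007.
Balance m(1−p*) = e·p* gives m = e·p*/(1−p*) = 0.68×0.41007/0.58993 = 0.47268.
New p* = m/(m+e) = 0.25997/(0.25997+0.68000) = 0.27657.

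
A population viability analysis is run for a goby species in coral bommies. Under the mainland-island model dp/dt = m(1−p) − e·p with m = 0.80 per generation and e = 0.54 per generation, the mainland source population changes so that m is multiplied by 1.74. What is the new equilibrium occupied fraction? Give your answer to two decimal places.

0.72

Before: p* = 0.80/(0.80+0.54) = 0.5970.
After: m = 1.392, e = 0.54; p* = 1.392/1.9320 = 0.7205.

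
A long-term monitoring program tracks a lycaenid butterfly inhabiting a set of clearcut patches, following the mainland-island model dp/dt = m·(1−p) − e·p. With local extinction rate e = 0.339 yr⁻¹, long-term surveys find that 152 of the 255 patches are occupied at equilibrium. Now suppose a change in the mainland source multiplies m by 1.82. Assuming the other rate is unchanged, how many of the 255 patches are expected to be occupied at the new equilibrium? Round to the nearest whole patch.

Observed p* = 152/255 = 0.59608.
Balance m(1−p*) = e·p* gives m = e·p*/(1−p*) = 0.339×0.59608/0.40392 = 0.50028.
New p* = m/(m+e) = 0.91051/(0.91051+0.33900) = 0.72869.
Expected occupied = 255 × 0.72869 = 185.82 ≈ 186.

186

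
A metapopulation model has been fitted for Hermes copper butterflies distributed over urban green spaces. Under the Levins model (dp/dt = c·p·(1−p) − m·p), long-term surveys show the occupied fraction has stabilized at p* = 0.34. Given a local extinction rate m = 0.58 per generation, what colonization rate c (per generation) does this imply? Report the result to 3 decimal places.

0.879

At equilibrium c(1−p*) = m, so c = m/(1−p*).
c = 0.58/(1 − 0.34) = 0.58/0.6600 = 0.8788.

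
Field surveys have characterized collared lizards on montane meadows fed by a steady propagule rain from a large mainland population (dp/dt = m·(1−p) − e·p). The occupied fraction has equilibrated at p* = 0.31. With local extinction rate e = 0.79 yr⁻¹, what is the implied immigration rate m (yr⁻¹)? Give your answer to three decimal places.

At equilibrium m(1−p*) = e·p*, so m = e·p*/(1−p*).
m = 0.79 × 0.31 / 0.6900 = 0.2449/0.6900 = 0.3549.

0.355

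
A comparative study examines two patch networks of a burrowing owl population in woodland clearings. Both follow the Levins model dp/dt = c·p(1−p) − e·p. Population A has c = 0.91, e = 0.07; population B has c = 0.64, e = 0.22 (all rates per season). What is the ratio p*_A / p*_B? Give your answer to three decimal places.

A: p*_A = 1 − 0.07/0.91 = 0.9231.
B: p*_B = 1 − 0.22/0.64 = 0.6562.
p*_A / p*_B = 0.9231/0.6562 = 1.4066.

1.407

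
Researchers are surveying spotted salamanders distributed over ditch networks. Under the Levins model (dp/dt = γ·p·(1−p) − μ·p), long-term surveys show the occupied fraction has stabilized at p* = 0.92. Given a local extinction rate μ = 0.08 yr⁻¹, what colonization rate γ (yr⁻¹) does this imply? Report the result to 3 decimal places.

At equilibrium γ(1−p*) = μ, so γ = μ/(1−p*).
γ = 0.08/(1 − 0.92) = 0.08/0.0800 = 1.0000.

1.000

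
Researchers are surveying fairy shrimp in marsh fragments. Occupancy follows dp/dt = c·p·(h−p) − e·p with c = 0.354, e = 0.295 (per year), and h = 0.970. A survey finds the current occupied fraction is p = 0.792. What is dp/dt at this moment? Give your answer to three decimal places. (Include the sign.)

-0.184

Colonization term: c·p·(h−p) = 0.354×0.792×0.1780 = 0.04991.
Extinction term: e·p = 0.23364.
dp/dt = 0.04991 − 0.23364 = -0.18373.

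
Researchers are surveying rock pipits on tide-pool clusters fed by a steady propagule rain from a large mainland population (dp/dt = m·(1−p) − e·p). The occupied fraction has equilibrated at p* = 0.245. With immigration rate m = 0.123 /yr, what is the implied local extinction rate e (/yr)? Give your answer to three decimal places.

0.379

At equilibrium m(1−p*) = e·p*, so e = m(1−p*)/p*.
e = 0.123 × 0.7550 / 0.245 = 0.3790.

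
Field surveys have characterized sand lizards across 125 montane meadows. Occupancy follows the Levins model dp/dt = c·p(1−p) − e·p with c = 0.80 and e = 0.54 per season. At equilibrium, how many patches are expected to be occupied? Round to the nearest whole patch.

41

p* = 1 − e/c = 1 − 0.54/0.80 = 0.3250.
Expected occupied patches = N × p* = 125 × 0.3250 = 40.62 ≈ 41.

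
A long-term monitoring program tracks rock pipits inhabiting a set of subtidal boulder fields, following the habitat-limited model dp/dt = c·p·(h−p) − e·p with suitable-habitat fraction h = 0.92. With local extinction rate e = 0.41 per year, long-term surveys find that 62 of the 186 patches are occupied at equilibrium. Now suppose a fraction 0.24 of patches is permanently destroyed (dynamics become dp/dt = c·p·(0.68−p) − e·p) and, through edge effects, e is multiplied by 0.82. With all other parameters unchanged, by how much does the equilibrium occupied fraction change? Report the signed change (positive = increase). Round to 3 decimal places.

-0.134

Observed p* = 62/186 = 0.33333.
Balance c(h−p*) = e gives c = e/(0.92 − 0.33333) = 0.41/0.58667 = 0.69886.
New p* = 0.68 − e/c = 0.68 − 0.33620/0.69886 = 0.19893.
Δp* = 0.19893 − 0.33333 = -0.13440.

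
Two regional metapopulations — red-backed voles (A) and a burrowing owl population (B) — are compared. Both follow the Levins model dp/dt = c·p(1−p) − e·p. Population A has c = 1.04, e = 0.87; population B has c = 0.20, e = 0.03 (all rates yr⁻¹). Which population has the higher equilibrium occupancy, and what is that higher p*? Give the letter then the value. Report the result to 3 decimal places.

A: p*_A = 1 − 0.87/1.04 = 0.1635.
B: p*_B = 1 − 0.03/0.20 = 0.8500.
B is higher at 0.8500.

B, 0.850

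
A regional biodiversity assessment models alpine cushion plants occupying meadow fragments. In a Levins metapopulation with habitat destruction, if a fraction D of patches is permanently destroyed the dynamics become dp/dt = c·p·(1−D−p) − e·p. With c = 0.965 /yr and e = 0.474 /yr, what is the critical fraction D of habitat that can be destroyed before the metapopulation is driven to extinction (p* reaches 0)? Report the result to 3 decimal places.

The nontrivial equilibrium is p* = (1−D) − e/c; extinction occurs when this hits zero.
So D_crit = 1 − e/c = 1 − 0.474/0.965 = 1 − 0.4912 = 0.5088.
Note this equals the original equilibrium occupancy — the Levins extinction-debt result.

0.509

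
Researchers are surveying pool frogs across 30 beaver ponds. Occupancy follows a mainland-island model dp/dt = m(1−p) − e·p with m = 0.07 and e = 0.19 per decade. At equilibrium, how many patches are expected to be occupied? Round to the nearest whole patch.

p* = m/(m+e) = 0.07/0.2600 = 0.2692.
Expected occupied patches = N × p* = 30 × 0.2692 = 8.08 ≈ 8.

8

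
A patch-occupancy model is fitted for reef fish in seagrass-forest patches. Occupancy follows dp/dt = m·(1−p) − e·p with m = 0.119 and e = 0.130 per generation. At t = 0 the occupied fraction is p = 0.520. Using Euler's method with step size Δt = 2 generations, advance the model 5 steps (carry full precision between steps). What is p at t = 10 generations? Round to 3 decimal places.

Update rule: p ← p + [m·(1−p) − e·p]·Δt with Δt = 2.
step 1: Δp = -0.02096, p = 0.49904
step 2: Δp = -0.01052, p = 0.48852
step 3: Δp = -0.00528, p = 0.48324
step 4: Δp = -0.00265, p = 0.48058
step 5: Δp = -0.00133, p = 0.47925

0.479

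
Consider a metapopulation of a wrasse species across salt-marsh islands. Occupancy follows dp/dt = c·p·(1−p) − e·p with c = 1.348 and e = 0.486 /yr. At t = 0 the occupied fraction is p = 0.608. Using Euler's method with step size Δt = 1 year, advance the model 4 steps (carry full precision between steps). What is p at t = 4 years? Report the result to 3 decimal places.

Update rule: p ← p + [c·p·(1−p) − e·p]·Δt with Δt = 1.
p: 0.60800 → 0.63379  (Δp = +0.02579)
p: 0.63379 → 0.63864  (Δp = +0.00485)
p: 0.63864 → 0.63935  (Δp = +0.00071)
p: 0.63935 → 0.63945  (Δp = +0.00010)

0.639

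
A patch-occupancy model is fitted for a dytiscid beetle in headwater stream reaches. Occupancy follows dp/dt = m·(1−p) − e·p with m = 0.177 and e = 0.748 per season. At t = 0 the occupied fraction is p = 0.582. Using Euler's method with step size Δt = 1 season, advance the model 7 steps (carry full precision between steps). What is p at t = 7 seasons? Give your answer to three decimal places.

Update rule: p ← p + [m·(1−p) − e·p]·Δt with Δt = 1.
t = 1: p = 0.58200 + (-0.36135) = 0.22065
t = 2: p = 0.22065 + (-0.02710) = 0.19355
t = 3: p = 0.19355 + (-0.00203) = 0.19152
t = 4: p = 0.19152 + (-0.00015) = 0.19136
t = 5: p = 0.19136 + (-0.00001) = 0.19135
t = 6: p = 0.19135 + (-0.00000) = 0.19135
t = 7: p = 0.19135 + (-0.00000) = 0.19135

0.191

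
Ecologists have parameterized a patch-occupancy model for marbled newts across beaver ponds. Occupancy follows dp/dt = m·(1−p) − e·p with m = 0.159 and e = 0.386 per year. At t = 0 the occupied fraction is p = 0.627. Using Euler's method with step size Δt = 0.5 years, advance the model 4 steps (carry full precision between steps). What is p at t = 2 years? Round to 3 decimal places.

Update rule: p ← p + [m·(1−p) − e·p]·Δt with Δt = 0.5.
step 1: Δp = -0.09136, p = 0.53564
step 2: Δp = -0.06646, p = 0.46918
step 3: Δp = -0.04835, p = 0.42083
step 4: Δp = -0.03518, p = 0.38565

0.386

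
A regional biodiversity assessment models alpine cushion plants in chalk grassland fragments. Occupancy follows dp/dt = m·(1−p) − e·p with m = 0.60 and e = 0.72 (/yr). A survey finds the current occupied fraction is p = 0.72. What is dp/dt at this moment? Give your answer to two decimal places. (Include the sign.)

Colonization term: m·(1−p) = 0.60×0.2800 = 0.16800.
Extinction term: e·p = 0.51840.
dp/dt = 0.16800 − 0.51840 = -0.35040.

-0.35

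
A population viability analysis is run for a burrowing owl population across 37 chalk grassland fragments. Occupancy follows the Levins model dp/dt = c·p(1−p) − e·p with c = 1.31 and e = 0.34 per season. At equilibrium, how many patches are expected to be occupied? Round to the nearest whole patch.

27

p* = 1 − e/c = 1 − 0.34/1.31 = 0.7405.
Expected occupied patches = N × p* = 37 × 0.7405 = 27.40 ≈ 27.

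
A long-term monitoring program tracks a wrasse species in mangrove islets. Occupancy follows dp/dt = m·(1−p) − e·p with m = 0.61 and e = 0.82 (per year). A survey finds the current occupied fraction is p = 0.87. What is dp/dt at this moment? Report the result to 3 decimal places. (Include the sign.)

-0.634

Colonization term: m·(1−p) = 0.61×0.1300 = 0.07930.
Extinction term: e·p = 0.71340.
dp/dt = 0.07930 − 0.71340 = -0.63410.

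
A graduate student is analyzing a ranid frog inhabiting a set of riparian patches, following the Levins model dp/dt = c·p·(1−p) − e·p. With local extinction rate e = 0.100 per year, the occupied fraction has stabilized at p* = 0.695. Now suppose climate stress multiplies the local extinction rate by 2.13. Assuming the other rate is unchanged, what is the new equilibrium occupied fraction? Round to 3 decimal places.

Balance c(1−p*) = e gives c = e/(1 − 0.69500) = 0.100/0.30500 = 0.32787.
New p* = 1 − e/c = 1 − 0.21300/0.32787 = 0.35035.

0.350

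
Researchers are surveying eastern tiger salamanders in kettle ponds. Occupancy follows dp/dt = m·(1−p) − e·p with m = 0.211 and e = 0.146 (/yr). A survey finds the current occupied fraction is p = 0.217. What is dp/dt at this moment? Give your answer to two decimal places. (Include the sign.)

Colonization term: m·(1−p) = 0.211×0.7830 = 0.16521.
Extinction term: e·p = 0.03168.
dp/dt = 0.16521 − 0.03168 = 0.13353.

0.13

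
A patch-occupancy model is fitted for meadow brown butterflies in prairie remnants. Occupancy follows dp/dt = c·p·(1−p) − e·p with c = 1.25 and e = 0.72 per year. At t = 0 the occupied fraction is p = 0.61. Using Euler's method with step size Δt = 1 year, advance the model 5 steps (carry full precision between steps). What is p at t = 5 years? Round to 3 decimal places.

0.426

Update rule: p ← p + [c·p·(1−p) − e·p]·Δt with Δt = 1.
p: 0.61000 → 0.46818  (Δp = -0.14182)
p: 0.46818 → 0.44232  (Δp = -0.02585)
p: 0.44232 → 0.43219  (Δp = -0.01013)
p: 0.43219 → 0.42777  (Δp = -0.00443)
p: 0.42777 → 0.42575  (Δp = -0.00201)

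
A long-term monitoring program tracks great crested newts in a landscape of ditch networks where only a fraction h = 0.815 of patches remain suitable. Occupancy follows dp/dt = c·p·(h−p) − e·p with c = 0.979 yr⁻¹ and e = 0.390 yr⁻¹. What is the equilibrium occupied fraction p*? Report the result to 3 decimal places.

Setting dp/dt = 0 and dividing by p* gives c·(h−p*) = e.
So p* = h − e/c = 0.815 − 0.390/0.979 = 0.815 − 0.3984 = 0.4166.

0.417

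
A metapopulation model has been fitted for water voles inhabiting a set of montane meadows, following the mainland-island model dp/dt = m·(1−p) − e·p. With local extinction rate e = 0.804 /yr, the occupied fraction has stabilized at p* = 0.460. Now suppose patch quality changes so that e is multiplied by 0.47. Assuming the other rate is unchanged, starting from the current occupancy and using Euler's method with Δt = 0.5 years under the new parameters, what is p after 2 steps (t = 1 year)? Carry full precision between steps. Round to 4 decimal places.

0.6039

Balance m(1−p*) = e·p* gives m = e·p*/(1−p*) = 0.804×0.46000/0.54000 = 0.68489.
Starting from p₀ = 0.46000; update p ← p + (dp/dt)·Δt with the new parameters.
p: 0.46000 → 0.55801  (Δp = +0.09801)
p: 0.55801 → 0.60394  (Δp = +0.04593)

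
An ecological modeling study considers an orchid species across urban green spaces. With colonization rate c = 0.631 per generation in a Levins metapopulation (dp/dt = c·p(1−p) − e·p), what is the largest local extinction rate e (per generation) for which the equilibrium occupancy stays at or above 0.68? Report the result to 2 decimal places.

0.20

1 − e/c ≥ 0.68 ⇒ e ≤ c(1 − 0.68) = 0.631 × 0.3200.
e_max = 0.2019.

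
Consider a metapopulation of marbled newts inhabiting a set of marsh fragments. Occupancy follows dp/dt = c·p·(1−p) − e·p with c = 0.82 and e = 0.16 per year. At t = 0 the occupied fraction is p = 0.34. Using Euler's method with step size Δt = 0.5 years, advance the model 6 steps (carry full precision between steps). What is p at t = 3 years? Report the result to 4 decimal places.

0.6881

Update rule: p ← p + [c·p·(1−p) − e·p]·Δt with Δt = 0.5.
  1  |  dp/dt·Δt = +0.064804  |  p_1 = 0.404804
  2  |  dp/dt·Δt = +0.066400  |  p_2 = 0.471204
  3  |  dp/dt·Δt = +0.064464  |  p_3 = 0.535668
  4  |  dp/dt·Δt = +0.059125  |  p_4 = 0.594793
  5  |  dp/dt·Δt = +0.051232  |  p_5 = 0.646025
  6  |  dp/dt·Δt = +0.042075  |  p_6 = 0.688101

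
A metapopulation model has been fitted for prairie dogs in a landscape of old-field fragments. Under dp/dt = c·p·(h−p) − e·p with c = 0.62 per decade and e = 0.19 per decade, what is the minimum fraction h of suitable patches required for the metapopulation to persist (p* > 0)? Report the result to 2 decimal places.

p* = h − e/c is positive only when h > e/c.
h_min = e/c = 0.19/0.62 = 0.3065.

0.31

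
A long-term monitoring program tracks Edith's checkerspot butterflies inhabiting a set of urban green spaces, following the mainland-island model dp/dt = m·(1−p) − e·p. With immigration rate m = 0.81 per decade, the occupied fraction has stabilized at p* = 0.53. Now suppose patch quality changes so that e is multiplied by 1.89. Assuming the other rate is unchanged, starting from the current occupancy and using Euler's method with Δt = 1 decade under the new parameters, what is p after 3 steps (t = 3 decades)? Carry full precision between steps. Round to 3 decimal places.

Balance m(1−p*) = e·p* gives e = m(1−p*)/p* = 0.81×0.47000/0.53000 = 0.71830.
Starting from p₀ = 0.53000; update p ← p + (dp/dt)·Δt with the new parameters.
step 1: Δp = -0.33882, p = 0.19118
step 2: Δp = +0.39561, p = 0.58678
step 3: Δp = -0.46191, p = 0.12488

0.125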